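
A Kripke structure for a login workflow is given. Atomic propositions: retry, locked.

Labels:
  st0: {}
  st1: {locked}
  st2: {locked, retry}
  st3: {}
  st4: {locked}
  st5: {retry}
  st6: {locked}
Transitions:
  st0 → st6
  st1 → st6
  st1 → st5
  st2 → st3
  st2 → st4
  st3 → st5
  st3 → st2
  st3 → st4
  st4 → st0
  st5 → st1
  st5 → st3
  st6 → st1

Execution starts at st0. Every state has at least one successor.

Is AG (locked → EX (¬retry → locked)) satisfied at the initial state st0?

Does not hold

States satisfying locked → EX (¬retry → locked): {st0, st1, st2, st3, st5, st6}.
States satisfying AG (locked → EX (¬retry → locked)): ∅.
st4 is reachable from st0 and violates locked → EX (¬retry → locked), so AG fails at st0.
st0 ∉ Sat(AG (locked → EX (¬retry → locked))).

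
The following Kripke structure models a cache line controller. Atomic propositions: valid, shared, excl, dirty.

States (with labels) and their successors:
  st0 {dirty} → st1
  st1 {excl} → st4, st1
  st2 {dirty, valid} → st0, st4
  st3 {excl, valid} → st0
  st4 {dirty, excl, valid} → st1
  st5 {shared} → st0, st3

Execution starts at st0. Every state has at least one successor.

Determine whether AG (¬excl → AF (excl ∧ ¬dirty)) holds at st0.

Yes

States satisfying ¬excl → AF (excl ∧ ¬dirty): {st0, st1, st2, st3, st4, st5}.
States satisfying AG (¬excl → AF (excl ∧ ¬dirty)): {st0, st1, st2, st3, st4, st5}.
Every state reachable from st0 satisfies ¬excl → AF (excl ∧ ¬dirty).
st0 ∈ Sat(AG (¬excl → AF (excl ∧ ¬dirty))).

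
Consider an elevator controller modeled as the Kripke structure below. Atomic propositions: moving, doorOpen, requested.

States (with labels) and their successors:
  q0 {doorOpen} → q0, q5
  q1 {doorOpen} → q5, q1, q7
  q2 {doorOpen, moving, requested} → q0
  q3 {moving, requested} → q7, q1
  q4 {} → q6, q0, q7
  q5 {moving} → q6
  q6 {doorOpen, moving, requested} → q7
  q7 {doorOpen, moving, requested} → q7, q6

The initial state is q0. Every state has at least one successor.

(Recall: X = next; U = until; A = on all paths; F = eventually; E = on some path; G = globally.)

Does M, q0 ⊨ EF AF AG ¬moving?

No

States satisfying AF AG ¬moving: ∅.
States satisfying EF AF AG ¬moving: ∅.
No suitable path/successor from q0 witnesses the formula.
q0 ∉ Sat(EF AF AG ¬moving).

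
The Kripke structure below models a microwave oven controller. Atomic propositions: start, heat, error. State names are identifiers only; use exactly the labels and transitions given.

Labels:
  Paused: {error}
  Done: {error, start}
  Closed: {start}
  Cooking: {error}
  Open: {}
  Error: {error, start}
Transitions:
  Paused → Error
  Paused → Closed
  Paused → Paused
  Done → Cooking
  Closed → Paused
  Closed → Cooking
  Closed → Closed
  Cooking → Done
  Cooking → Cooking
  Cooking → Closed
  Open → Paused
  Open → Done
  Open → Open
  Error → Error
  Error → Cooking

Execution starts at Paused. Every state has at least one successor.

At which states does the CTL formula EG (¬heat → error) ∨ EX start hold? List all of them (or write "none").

States satisfying ¬heat → error: {Paused, Done, Cooking, Error}.
States satisfying EG (¬heat → error): {Paused, Done, Cooking, Error}.
States satisfying start: {Done, Closed, Error}.
States satisfying EX start: {Paused, Closed, Cooking, Open, Error}.
States satisfying EG (¬heat → error) ∨ EX start: {Paused, Done, Closed, Cooking, Open, Error}.

{Paused, Done, Closed, Cooking, Open, Error}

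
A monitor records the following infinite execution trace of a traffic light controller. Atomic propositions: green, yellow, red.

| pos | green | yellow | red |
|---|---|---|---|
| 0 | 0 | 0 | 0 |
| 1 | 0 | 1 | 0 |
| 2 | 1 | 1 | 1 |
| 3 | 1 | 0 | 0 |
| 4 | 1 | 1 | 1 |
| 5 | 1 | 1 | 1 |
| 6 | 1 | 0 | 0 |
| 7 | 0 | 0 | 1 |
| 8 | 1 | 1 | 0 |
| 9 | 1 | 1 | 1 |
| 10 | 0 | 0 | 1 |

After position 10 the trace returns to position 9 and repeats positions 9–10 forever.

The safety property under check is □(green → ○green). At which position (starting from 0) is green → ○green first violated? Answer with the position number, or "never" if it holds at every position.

6

Check green → ○green at each position in order: 0 ✓, 1 ✓, 2 ✓, 3 ✓, 4 ✓, 5 ✓.
At position 6 the labels are {green} and the next position 7 has {red}, so green → ○green is false there. This is the first violation.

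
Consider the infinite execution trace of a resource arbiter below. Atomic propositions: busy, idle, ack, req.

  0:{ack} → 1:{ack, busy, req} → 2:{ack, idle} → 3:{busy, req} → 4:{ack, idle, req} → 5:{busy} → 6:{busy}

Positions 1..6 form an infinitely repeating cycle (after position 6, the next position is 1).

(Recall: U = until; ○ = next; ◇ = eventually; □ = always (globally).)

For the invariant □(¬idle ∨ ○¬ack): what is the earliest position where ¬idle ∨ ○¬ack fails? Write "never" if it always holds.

¬idle ∨ ○¬ack holds at every position 0..6, and those are all the positions the trace ever visits, so the invariant □(¬idle ∨ ○¬ack) is never violated.

never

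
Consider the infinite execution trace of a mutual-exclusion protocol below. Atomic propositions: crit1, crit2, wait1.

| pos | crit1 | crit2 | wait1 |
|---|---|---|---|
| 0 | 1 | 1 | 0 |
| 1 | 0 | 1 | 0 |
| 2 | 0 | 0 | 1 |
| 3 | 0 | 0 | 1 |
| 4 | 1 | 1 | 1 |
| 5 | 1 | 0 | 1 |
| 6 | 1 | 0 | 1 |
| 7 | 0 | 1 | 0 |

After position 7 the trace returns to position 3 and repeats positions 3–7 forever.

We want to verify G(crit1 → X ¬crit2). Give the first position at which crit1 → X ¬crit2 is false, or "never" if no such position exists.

0

At position 0 the labels are {crit1, crit2} and the next position 1 has {crit2}, so crit1 → X ¬crit2 is false there. This is the first violation.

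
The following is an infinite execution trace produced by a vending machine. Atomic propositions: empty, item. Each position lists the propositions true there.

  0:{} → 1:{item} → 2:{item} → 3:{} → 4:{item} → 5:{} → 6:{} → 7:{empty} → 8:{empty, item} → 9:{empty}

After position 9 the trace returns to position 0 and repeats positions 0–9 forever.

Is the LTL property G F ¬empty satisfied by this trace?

F ¬empty holds at every position 0..9, and those are all positions ever visited, so G F ¬empty holds.

Yes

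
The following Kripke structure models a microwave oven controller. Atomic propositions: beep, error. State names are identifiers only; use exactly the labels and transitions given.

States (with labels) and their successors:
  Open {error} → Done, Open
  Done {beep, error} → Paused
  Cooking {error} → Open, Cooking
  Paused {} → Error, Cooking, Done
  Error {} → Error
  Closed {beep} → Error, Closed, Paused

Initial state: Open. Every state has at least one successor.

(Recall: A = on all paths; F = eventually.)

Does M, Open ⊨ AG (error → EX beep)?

Does not hold

States satisfying error → EX beep: {Open, Paused, Error, Closed}.
States satisfying AG (error → EX beep): {Error}.
Cooking is reachable from Open and violates error → EX beep, so AG fails at Open.
Open ∉ Sat(AG (error → EX beep)).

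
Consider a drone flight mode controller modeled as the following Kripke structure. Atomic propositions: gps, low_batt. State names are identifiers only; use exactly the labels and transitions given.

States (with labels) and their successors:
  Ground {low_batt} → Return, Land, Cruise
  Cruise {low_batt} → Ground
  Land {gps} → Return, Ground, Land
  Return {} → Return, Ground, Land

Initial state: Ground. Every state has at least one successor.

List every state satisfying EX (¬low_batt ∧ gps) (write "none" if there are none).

{Ground, Land, Return}

States satisfying ¬low_batt ∧ gps: {Land}.
States satisfying EX (¬low_batt ∧ gps): {Ground, Land, Return}.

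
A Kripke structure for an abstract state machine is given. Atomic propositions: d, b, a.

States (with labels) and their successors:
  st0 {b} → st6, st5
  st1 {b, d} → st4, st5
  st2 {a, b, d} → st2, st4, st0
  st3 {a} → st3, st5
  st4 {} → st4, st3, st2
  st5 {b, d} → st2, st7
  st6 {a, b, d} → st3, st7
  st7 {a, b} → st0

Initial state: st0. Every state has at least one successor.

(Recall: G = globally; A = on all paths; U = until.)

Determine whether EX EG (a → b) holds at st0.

Holds

States satisfying EG (a → b): {st0, st1, st2, st4, st5, st6, st7}.
States satisfying EX EG (a → b): {st0, st1, st2, st3, st4, st5, st6, st7}.
st0 ∈ Sat(EX EG (a → b)).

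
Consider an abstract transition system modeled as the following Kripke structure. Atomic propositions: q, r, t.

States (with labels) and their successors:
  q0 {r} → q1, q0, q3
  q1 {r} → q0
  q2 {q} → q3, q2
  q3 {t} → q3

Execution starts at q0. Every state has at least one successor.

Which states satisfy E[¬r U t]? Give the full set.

States satisfying ¬r: {q2, q3}.
States satisfying t: {q3}.
States satisfying E[¬r U t]: {q2, q3}.

{q2, q3}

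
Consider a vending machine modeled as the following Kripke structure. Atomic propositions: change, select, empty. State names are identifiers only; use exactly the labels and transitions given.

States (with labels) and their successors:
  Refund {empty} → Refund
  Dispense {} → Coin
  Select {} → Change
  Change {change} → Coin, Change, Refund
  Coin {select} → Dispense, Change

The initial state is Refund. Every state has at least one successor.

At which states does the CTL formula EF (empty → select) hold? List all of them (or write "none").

{Dispense, Select, Change, Coin}

States satisfying empty → select: {Dispense, Select, Change, Coin}.
States satisfying EF (empty → select): {Dispense, Select, Change, Coin}.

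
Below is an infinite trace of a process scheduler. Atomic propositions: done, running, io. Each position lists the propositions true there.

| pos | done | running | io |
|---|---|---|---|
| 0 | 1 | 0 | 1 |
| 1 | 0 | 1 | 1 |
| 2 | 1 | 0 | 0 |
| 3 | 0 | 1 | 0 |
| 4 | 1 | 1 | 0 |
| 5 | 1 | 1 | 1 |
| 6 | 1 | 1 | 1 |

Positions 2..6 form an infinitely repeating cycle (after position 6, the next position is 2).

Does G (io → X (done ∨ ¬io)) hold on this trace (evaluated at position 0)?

io → X (done ∨ ¬io) must hold at every position from 0 onward. It fails at position 0, so G (io → X (done ∨ ¬io)) is false.
Positions where io holds: 0, 1, 5, 6.
Check X (done ∨ ¬io) at each: 0→fails, 1→ok, 5→ok, 6→ok.

Violated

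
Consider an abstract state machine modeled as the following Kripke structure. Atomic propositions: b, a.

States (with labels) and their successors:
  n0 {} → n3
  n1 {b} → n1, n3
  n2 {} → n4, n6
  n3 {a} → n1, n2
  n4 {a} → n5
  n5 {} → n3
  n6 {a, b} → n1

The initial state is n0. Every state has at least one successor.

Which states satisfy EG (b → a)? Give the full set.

States satisfying b → a: {n0, n2, n3, n4, n5, n6}.
States satisfying EG (b → a): {n0, n2, n3, n4, n5}.

{n0, n2, n3, n4, n5}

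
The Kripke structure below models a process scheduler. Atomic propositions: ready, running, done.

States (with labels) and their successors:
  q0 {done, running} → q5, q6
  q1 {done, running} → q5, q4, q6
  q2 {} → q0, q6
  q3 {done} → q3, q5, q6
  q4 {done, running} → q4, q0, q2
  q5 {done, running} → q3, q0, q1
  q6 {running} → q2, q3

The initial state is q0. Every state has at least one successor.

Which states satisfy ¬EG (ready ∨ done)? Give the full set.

{q2, q6}

States satisfying ready ∨ done: {q0, q1, q3, q4, q5}.
States satisfying EG (ready ∨ done): {q0, q1, q3, q4, q5}.
States satisfying ¬EG (ready ∨ done): {q2, q6}.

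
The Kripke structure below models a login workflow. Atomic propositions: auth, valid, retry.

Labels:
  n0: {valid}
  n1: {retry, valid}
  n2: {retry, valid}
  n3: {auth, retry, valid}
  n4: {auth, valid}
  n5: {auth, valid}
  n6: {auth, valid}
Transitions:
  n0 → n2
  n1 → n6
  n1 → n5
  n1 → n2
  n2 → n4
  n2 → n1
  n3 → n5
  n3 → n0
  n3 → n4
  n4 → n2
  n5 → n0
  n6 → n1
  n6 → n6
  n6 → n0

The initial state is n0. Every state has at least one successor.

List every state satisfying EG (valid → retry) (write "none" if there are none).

{n1, n2}

States satisfying valid → retry: {n1, n2, n3}.
States satisfying EG (valid → retry): {n1, n2}.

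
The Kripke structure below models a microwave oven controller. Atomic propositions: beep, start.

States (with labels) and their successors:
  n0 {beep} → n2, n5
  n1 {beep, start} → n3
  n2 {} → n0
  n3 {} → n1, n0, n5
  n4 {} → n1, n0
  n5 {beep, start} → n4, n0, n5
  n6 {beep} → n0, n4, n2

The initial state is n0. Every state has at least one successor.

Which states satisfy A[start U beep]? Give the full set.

States satisfying start: {n1, n5}.
States satisfying beep: {n0, n1, n5, n6}.
States satisfying A[start U beep]: {n0, n1, n5, n6}.

{n0, n1, n5, n6}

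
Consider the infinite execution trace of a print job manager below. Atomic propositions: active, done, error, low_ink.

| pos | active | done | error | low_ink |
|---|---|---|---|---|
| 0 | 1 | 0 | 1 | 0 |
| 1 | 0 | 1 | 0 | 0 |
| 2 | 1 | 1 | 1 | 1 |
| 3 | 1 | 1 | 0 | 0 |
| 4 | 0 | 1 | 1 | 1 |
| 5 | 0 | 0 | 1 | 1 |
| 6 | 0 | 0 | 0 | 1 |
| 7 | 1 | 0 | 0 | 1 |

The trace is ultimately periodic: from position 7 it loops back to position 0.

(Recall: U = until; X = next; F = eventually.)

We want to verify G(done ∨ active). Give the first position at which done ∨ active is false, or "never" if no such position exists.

Check done ∨ active at each position in order: 0 ✓, 1 ✓, 2 ✓, 3 ✓, 4 ✓.
At position 5 the labels are {error, low_ink}, so done ∨ active is false there. This is the first violation.

5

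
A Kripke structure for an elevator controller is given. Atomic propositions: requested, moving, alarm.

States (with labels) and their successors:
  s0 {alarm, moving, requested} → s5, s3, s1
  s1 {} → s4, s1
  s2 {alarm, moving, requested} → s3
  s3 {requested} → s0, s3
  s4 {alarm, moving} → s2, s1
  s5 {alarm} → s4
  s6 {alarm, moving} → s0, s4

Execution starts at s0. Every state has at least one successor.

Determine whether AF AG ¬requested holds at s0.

No

States satisfying AG ¬requested: ∅.
States satisfying AF AG ¬requested: ∅.
There is a path from s0 along which AG ¬requested never holds.
s0 ∉ Sat(AF AG ¬requested).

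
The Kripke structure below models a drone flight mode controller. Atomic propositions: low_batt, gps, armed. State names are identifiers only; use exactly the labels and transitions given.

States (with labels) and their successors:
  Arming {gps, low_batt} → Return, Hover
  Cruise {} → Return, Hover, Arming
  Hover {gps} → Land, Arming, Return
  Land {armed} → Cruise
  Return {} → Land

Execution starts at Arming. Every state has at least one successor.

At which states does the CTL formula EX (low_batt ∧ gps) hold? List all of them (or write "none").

States satisfying low_batt ∧ gps: {Arming}.
States satisfying EX (low_batt ∧ gps): {Cruise, Hover}.

{Cruise, Hover}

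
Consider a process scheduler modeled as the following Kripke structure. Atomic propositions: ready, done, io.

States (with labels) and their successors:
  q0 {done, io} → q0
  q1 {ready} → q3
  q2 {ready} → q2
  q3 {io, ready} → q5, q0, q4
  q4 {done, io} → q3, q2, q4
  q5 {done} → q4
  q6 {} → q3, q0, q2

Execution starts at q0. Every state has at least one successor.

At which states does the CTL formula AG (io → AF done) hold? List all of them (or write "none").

{q0, q1, q2, q3, q4, q5, q6}

States satisfying io → AF done: {q0, q1, q2, q3, q4, q5, q6}.
States satisfying AG (io → AF done): {q0, q1, q2, q3, q4, q5, q6}.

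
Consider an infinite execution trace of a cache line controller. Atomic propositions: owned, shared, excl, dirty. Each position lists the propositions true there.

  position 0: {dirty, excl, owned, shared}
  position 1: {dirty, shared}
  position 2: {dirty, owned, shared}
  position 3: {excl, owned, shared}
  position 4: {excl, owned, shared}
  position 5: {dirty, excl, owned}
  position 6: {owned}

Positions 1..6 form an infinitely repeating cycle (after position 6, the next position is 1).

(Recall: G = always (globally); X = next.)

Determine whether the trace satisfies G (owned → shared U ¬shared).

Holds

owned → shared U ¬shared holds at every position 0..6, and those are all positions ever visited, so G (owned → shared U ¬shared) holds.
Positions where owned holds: 0, 2, 3, 4, 5, 6.
Check shared U ¬shared at each: 0→ok, 2→ok, 3→ok, 4→ok, 5→ok, 6→ok.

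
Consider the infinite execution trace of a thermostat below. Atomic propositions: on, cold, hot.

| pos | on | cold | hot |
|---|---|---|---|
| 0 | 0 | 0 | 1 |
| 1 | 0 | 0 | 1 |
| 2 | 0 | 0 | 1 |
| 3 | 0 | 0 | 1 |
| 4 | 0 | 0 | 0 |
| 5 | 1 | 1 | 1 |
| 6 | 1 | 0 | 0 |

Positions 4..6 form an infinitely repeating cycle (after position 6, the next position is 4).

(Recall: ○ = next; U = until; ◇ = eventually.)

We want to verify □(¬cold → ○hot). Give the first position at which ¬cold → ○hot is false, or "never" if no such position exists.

Check ¬cold → ○hot at each position in order: 0 ✓, 1 ✓, 2 ✓.
At position 3 the labels are {hot} and the next position 4 has {}, so ¬cold → ○hot is false there. This is the first violation.

3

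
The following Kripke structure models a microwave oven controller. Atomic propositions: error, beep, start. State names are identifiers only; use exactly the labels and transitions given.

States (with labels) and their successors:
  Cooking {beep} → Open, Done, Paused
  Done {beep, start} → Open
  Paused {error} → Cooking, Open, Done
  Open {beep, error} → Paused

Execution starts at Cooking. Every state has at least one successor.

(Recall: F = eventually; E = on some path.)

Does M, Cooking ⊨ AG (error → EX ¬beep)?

States satisfying error → EX ¬beep: {Cooking, Done, Open}.
States satisfying AG (error → EX ¬beep): ∅.
Paused is reachable from Cooking and violates error → EX ¬beep, so AG fails at Cooking.
Cooking ∉ Sat(AG (error → EX ¬beep)).

No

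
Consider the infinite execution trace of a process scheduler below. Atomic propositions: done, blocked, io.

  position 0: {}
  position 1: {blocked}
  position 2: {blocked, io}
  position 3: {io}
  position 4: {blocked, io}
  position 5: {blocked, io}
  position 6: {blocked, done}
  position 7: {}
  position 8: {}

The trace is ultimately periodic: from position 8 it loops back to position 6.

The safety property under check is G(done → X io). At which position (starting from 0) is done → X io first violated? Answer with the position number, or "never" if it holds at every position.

Check done → X io at each position in order: 0 ✓, 1 ✓, 2 ✓, 3 ✓, 4 ✓, 5 ✓.
At position 6 the labels are {blocked, done} and the next position 7 has {}, so done → X io is false there. This is the first violation.

6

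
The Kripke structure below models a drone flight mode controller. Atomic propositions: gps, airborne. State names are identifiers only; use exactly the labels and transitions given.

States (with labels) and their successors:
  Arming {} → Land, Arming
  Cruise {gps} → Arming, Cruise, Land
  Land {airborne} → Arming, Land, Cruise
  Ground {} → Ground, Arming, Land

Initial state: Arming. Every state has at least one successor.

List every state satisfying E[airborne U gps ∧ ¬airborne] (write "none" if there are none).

{Cruise, Land}

States satisfying airborne: {Land}.
States satisfying gps ∧ ¬airborne: {Cruise}.
States satisfying E[airborne U gps ∧ ¬airborne]: {Cruise, Land}.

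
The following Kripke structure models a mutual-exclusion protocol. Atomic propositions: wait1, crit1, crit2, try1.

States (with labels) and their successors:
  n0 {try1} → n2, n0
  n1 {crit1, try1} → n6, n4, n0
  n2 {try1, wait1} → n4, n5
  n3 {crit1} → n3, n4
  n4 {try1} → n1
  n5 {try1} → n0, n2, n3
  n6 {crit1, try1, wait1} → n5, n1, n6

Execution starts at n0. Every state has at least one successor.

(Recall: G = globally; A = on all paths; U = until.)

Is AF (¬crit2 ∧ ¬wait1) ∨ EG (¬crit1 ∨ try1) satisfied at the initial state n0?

States satisfying ¬crit2 ∧ ¬wait1: {n0, n1, n3, n4, n5}.
States satisfying AF (¬crit2 ∧ ¬wait1): {n0, n1, n2, n3, n4, n5}.
States satisfying ¬crit1 ∨ try1: {n0, n1, n2, n4, n5, n6}.
States satisfying EG (¬crit1 ∨ try1): {n0, n1, n2, n4, n5, n6}.
States satisfying AF (¬crit2 ∧ ¬wait1) ∨ EG (¬crit1 ∨ try1): {n0, n1, n2, n3, n4, n5, n6}.
n0 ∈ Sat(AF (¬crit2 ∧ ¬wait1) ∨ EG (¬crit1 ∨ try1)).

Yes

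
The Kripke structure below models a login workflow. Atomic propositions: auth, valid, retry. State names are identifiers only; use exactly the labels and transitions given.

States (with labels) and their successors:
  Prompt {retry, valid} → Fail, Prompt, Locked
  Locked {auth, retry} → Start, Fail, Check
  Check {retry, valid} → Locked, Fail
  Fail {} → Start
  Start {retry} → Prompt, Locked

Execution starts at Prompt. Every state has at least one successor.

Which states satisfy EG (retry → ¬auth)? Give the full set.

{Prompt, Check, Fail, Start}

States satisfying retry → ¬auth: {Prompt, Check, Fail, Start}.
States satisfying EG (retry → ¬auth): {Prompt, Check, Fail, Start}.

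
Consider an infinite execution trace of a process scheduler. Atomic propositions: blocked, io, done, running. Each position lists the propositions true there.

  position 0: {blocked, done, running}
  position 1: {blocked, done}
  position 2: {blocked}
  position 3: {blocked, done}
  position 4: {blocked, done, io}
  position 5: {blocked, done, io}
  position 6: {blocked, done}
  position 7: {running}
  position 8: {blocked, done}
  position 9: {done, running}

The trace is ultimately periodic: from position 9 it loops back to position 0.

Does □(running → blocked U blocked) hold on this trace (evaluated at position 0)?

Violated

running → blocked U blocked must hold at every position from 0 onward. It fails at position 7, so □(running → blocked U blocked) is false.
Positions where running holds: 0, 7, 9.
Check blocked U blocked at each: 0→ok, 7→fails, 9→fails.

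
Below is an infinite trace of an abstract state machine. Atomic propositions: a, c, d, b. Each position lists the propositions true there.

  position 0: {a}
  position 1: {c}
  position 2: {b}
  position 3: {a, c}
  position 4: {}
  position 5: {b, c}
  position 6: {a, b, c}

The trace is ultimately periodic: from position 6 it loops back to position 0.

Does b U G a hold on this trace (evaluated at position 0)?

Violated

Walking from position 0: at position 0, G a has not yet held and b fails, so b U G a is false.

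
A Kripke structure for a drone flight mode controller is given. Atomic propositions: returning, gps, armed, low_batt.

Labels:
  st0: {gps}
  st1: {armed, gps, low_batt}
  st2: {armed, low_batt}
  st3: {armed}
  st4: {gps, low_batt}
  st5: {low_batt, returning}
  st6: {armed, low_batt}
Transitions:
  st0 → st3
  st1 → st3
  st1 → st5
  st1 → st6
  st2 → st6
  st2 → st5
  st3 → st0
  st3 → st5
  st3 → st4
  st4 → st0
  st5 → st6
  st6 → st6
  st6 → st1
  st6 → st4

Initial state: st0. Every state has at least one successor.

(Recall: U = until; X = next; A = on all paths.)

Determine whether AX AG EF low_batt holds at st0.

States satisfying AG EF low_batt: {st0, st1, st2, st3, st4, st5, st6}.
States satisfying AX AG EF low_batt: {st0, st1, st2, st3, st4, st5, st6}.
st0 ∈ Sat(AX AG EF low_batt).

Satisfied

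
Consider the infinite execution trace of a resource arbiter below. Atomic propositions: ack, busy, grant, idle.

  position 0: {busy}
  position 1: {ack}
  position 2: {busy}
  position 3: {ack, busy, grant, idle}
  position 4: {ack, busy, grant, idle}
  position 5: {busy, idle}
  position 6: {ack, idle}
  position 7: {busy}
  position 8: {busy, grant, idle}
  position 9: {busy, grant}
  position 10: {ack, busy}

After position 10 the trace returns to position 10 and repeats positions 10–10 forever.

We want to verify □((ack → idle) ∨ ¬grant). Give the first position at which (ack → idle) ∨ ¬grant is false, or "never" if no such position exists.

(ack → idle) ∨ ¬grant holds at every position 0..10, and those are all the positions the trace ever visits, so the invariant □((ack → idle) ∨ ¬grant) is never violated.

never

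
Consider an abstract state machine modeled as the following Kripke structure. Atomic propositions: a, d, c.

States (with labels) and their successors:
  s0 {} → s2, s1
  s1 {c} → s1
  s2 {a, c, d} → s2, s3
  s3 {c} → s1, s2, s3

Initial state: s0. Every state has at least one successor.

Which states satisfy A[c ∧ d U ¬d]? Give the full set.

States satisfying c ∧ d: {s2}.
States satisfying ¬d: {s0, s1, s3}.
States satisfying A[c ∧ d U ¬d]: {s0, s1, s3}.

{s0, s1, s3}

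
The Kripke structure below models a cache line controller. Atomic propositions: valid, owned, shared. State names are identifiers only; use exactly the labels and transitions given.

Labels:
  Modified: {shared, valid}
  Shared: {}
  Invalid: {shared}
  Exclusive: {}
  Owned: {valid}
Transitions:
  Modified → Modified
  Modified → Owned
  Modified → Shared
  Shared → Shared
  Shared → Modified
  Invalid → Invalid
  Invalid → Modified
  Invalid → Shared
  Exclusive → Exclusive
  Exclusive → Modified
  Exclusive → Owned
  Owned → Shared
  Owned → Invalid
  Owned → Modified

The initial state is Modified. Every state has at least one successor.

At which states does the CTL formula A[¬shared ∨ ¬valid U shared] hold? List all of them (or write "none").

States satisfying ¬shared ∨ ¬valid: {Shared, Invalid, Exclusive, Owned}.
States satisfying shared: {Modified, Invalid}.
States satisfying A[¬shared ∨ ¬valid U shared]: {Modified, Invalid}.

{Modified, Invalid}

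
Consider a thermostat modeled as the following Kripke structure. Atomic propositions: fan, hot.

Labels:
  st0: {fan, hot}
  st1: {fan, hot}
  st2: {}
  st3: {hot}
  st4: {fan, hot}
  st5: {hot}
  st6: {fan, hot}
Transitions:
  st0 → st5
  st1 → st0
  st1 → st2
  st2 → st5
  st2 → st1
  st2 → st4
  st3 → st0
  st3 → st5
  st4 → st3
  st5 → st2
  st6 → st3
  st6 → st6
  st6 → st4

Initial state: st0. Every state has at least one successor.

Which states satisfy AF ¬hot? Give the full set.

{st0, st1, st2, st3, st4, st5}

States satisfying ¬hot: {st2}.
States satisfying AF ¬hot: {st0, st1, st2, st3, st4, st5}.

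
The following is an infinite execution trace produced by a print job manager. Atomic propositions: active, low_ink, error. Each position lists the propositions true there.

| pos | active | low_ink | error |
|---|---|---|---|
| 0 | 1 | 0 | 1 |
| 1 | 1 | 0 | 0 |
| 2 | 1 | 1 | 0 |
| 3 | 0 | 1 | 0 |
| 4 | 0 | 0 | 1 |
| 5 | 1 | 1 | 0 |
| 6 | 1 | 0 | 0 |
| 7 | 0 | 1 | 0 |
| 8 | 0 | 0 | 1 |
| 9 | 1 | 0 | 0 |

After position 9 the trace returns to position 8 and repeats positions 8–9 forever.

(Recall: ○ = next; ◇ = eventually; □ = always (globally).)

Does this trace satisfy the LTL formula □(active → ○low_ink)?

active → ○low_ink must hold at every position from 0 onward. It fails at position 0, so □(active → ○low_ink) is false.
Positions where active holds: 0, 1, 2, 5, 6, 9.
Check ○low_ink at each: 0→fails, 1→ok, 2→ok, 5→fails, 6→ok, 9→fails.

Violated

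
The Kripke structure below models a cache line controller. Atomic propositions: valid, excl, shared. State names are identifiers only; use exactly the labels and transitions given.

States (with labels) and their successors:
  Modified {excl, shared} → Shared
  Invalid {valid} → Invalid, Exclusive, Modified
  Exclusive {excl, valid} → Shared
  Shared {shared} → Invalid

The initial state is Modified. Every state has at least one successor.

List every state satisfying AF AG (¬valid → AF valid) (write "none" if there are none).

States satisfying AG (¬valid → AF valid): {Modified, Invalid, Exclusive, Shared}.
States satisfying AF AG (¬valid → AF valid): {Modified, Invalid, Exclusive, Shared}.

{Modified, Invalid, Exclusive, Shared}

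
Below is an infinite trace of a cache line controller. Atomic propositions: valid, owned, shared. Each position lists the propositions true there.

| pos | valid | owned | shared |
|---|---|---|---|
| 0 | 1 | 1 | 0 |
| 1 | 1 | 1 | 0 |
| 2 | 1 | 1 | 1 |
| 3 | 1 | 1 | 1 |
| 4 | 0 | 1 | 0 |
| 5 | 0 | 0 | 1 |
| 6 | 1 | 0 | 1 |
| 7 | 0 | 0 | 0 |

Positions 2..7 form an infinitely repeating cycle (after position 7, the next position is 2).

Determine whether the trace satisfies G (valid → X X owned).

valid → X X owned must hold at every position from 0 onward. It fails at position 3, so G (valid → X X owned) is false.
Positions where valid holds: 0, 1, 2, 3, 6.
Check X X owned at each: 0→ok, 1→ok, 2→ok, 3→fails, 6→ok.

Does not hold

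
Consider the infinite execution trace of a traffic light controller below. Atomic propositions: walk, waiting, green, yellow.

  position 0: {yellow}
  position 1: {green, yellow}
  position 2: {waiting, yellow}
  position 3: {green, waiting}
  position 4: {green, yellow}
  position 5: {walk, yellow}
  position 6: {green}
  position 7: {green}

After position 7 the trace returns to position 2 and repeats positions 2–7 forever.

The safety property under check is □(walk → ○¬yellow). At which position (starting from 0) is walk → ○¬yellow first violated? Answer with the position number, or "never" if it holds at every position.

walk → ○¬yellow holds at every position 0..7, and those are all the positions the trace ever visits, so the invariant □(walk → ○¬yellow) is never violated.

never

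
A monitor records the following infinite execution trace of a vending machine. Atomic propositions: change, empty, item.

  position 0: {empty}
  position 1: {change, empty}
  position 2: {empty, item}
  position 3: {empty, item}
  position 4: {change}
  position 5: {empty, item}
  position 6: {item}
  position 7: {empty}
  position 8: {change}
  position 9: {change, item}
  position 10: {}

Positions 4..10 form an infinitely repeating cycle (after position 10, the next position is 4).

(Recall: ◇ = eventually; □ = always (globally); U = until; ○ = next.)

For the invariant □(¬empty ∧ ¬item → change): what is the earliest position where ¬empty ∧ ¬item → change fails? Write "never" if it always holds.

10

Check ¬empty ∧ ¬item → change at each position in order: 0 ✓, 1 ✓, 2 ✓, 3 ✓, 4 ✓, 5 ✓, 6 ✓, 7 ✓, 8 ✓, 9 ✓.
At position 10 the labels are {}, so ¬empty ∧ ¬item → change is false there. This is the first violation.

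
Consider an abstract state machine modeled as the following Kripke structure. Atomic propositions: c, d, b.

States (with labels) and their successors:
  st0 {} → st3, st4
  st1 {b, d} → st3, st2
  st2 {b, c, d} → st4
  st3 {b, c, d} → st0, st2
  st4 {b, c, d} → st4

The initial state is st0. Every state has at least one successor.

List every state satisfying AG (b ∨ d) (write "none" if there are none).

{st2, st4}

States satisfying b ∨ d: {st1, st2, st3, st4}.
States satisfying AG (b ∨ d): {st2, st4}.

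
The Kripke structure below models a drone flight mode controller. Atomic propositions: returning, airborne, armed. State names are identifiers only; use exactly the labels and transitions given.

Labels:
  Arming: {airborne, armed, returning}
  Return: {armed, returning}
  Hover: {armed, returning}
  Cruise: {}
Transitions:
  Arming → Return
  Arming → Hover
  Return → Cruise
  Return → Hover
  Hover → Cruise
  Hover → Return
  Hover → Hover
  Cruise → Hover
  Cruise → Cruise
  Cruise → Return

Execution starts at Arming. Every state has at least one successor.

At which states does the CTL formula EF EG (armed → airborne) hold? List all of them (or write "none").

States satisfying EG (armed → airborne): {Cruise}.
States satisfying EF EG (armed → airborne): {Arming, Return, Hover, Cruise}.

{Arming, Return, Hover, Cruise}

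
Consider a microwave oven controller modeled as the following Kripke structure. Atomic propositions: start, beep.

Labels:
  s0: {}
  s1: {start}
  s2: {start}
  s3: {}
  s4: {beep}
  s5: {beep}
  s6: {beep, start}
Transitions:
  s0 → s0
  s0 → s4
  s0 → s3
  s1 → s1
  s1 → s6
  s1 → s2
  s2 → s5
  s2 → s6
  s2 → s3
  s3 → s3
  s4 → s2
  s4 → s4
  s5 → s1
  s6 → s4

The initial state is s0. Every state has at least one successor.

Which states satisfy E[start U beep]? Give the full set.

{s1, s2, s4, s5, s6}

States satisfying start: {s1, s2, s6}.
States satisfying beep: {s4, s5, s6}.
States satisfying E[start U beep]: {s1, s2, s4, s5, s6}.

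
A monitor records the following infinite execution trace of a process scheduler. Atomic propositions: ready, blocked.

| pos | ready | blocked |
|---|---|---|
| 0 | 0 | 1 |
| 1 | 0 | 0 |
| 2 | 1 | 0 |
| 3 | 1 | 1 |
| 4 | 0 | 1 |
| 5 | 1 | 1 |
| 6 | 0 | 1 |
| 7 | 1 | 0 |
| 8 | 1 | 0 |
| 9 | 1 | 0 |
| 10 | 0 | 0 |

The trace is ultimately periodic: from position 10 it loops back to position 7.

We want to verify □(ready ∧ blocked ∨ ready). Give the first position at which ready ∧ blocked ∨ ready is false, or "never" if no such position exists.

0

At position 0 the labels are {blocked}, so ready ∧ blocked ∨ ready is false there. This is the first violation.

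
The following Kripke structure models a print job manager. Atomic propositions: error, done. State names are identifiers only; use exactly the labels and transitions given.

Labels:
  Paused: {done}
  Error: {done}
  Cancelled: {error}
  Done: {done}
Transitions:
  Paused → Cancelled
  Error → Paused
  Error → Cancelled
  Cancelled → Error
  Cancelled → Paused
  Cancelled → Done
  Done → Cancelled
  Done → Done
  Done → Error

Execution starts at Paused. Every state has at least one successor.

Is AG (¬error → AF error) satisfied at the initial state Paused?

States satisfying ¬error → AF error: {Paused, Error, Cancelled}.
States satisfying AG (¬error → AF error): ∅.
Done is reachable from Paused and violates ¬error → AF error, so AG fails at Paused.
Paused ∉ Sat(AG (¬error → AF error)).

Does not hold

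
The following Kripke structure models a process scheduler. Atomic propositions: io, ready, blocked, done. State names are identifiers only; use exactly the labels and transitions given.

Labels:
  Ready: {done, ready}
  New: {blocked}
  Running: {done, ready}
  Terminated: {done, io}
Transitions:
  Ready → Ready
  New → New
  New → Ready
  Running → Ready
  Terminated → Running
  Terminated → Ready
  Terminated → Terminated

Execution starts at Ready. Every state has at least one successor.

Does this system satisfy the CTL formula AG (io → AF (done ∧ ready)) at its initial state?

States satisfying io → AF (done ∧ ready): {Ready, New, Running}.
States satisfying AG (io → AF (done ∧ ready)): {Ready, New, Running}.
Every state reachable from Ready satisfies io → AF (done ∧ ready).
Ready ∈ Sat(AG (io → AF (done ∧ ready))).

Yes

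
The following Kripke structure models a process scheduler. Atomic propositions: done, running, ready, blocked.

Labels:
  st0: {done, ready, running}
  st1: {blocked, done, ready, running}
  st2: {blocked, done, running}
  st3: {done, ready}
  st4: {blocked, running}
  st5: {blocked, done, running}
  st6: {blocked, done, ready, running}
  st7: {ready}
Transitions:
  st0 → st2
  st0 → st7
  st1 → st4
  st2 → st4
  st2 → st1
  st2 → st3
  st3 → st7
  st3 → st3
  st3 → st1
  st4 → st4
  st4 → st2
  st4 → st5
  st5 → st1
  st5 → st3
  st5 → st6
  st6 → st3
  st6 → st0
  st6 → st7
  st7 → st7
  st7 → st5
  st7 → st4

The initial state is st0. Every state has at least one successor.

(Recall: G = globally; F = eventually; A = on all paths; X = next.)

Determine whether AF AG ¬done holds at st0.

States satisfying AG ¬done: ∅.
States satisfying AF AG ¬done: ∅.
There is a path from st0 along which AG ¬done never holds.
st0 ∉ Sat(AF AG ¬done).

Does not hold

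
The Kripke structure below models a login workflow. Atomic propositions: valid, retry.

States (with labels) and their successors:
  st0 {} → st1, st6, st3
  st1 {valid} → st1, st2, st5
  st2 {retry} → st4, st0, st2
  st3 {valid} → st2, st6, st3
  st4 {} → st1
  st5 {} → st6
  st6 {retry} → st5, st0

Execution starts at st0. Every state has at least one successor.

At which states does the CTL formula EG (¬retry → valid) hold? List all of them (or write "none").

{st1, st2, st3}

States satisfying ¬retry → valid: {st1, st2, st3, st6}.
States satisfying EG (¬retry → valid): {st1, st2, st3}.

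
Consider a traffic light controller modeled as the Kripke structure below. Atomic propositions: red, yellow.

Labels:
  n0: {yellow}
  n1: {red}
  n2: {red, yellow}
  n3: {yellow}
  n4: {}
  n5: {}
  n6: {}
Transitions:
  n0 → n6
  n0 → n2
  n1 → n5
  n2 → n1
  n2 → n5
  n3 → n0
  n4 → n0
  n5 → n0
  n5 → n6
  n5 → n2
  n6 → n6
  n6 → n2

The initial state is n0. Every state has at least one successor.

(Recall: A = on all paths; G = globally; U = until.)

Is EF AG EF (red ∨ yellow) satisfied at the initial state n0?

Yes

States satisfying AG EF (red ∨ yellow): {n0, n1, n2, n3, n4, n5, n6}.
States satisfying EF AG EF (red ∨ yellow): {n0, n1, n2, n3, n4, n5, n6}.
Some path from n0 reaches a state where AG EF (red ∨ yellow) holds.
n0 ∈ Sat(EF AG EF (red ∨ yellow)).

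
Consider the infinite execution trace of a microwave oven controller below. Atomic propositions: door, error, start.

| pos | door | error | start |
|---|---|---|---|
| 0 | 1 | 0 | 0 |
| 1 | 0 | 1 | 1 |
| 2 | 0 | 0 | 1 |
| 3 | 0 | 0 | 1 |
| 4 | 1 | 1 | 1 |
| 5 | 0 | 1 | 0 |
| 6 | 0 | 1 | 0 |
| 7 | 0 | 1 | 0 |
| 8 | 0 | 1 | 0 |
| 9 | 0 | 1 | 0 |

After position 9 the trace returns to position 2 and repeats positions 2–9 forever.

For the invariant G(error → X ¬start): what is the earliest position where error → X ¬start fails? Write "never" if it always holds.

Check error → X ¬start at each position in order: 0 ✓.
At position 1 the labels are {error, start} and the next position 2 has {start}, so error → X ¬start is false there. This is the first violation.

1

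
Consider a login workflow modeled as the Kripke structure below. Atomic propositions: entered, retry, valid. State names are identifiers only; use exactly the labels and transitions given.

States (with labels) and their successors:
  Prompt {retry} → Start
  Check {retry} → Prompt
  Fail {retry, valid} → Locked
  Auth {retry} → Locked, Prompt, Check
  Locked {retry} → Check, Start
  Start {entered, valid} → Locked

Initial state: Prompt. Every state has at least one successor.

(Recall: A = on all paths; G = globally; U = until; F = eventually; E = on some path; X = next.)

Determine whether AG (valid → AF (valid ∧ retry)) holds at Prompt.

Does not hold

States satisfying valid → AF (valid ∧ retry): {Prompt, Check, Fail, Auth, Locked}.
States satisfying AG (valid → AF (valid ∧ retry)): ∅.
Start is reachable from Prompt and violates valid → AF (valid ∧ retry), so AG fails at Prompt.
Prompt ∉ Sat(AG (valid → AF (valid ∧ retry))).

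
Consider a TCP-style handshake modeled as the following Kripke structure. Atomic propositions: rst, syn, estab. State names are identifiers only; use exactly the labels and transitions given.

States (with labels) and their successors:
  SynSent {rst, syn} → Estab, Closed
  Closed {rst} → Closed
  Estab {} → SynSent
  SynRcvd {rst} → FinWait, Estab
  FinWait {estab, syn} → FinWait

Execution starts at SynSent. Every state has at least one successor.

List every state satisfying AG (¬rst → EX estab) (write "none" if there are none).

States satisfying ¬rst → EX estab: {SynSent, Closed, SynRcvd, FinWait}.
States satisfying AG (¬rst → EX estab): {Closed, FinWait}.

{Closed, FinWait}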